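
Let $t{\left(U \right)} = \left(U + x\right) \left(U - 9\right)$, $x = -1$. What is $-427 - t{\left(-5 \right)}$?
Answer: $-511$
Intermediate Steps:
$t{\left(U \right)} = \left(-1 + U\right) \left(-9 + U\right)$ ($t{\left(U \right)} = \left(U - 1\right) \left(U - 9\right) = \left(-1 + U\right) \left(-9 + U\right)$)
$-427 - t{\left(-5 \right)} = -427 - \left(9 + \left(-5\right)^{2} - -50\right) = -427 - \left(9 + 25 + 50\right) = -427 - 84 = -511$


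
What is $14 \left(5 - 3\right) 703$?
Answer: $19684$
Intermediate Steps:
$14 \left(5 - 3\right) 703 = 14 \cdot 2 \cdot 703 = 28 \cdot 703 = 19684$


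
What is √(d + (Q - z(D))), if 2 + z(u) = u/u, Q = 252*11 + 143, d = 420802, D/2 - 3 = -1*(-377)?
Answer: √423718 ≈ 650.94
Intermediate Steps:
D = 760 (D = 6 + 2*(-1*(-377)) = 6 + 2*377 = 6 + 754 = 760)
Q = 2915 (Q = 2772 + 143 = 2915)
z(u) = -1 (z(u) = -2 + u/u = -2 + 1 = -1)
√(d + (Q - z(D))) = √(420802 + (2915 - 1*(-1))) = √(420802 + (2915 + 1)) = √(420802 + 2916) = √423718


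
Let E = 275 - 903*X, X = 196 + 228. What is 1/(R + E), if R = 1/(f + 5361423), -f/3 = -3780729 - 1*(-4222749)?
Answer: -4035363/1543917777710 ≈ -2.6137e-6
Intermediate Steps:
X = 424
f = -1326060 (f = -3*(-3780729 - 1*(-4222749)) = -3*(-3780729 + 4222749) = -3*442020 = -1326060)
R = 1/4035363 (R = 1/(-1326060 + 5361423) = 1/4035363 ≈ 2.4781e-7)
E = -382597 (E = 275 - 903*424 = 275 - 382872 = -382597)
1/(R + E) = 1/(1/4035363 - 382597) = 1/(-1543917777710/4035363) = -4035363/1543917777710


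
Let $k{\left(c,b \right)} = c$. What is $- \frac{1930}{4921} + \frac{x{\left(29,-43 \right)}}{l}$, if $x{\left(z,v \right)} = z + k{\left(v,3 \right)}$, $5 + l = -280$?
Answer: $- \frac{25324}{73815} \approx -0.34307$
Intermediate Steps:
$l = -285$ ($l = -5 - 280 = -285$)
$x{\left(z,v \right)} = v + z$ ($x{\left(z,v \right)} = z + v = v + z$)
$- \frac{1930}{4921} + \frac{x{\left(29,-43 \right)}}{l} = - \frac{1930}{4921} + \frac{-43 + 29}{-285} = \left(-1930\right) \frac{1}{4921} - - \frac{14}{285} = - \frac{1930}{4921} + \frac{14}{285} = - \frac{25324}{73815}$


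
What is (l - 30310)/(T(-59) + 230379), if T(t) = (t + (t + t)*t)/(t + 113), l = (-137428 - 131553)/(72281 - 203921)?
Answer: -3989739419/30343919540 ≈ -0.13148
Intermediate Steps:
l = 268981/131640 (l = -268981/(-131640) = -268981*(-1/131640) = 268981/131640 ≈ 2.0433)
T(t) = (t + 2*t**2)/(113 + t) (T(t) = (t + (2*t)*t)/(113 + t) = (t + 2*t**2)/(113 + t))
(l - 30310)/(T(-59) + 230379) = (268981/131640 - 30310)/(-59*(1 + 2*(-59))/(113 - 59) + 230379) = -3989739419/(131640*(-59*(1 - 118)/54 + 230379)) = -3989739419/(131640*(-59*1/54*(-117) + 230379)) = -3989739419/(131640*(767/6 + 230379)) = -3989739419/(131640*1383041/6) = -3989739419/131640*6/1383041 = -3989739419/30343919540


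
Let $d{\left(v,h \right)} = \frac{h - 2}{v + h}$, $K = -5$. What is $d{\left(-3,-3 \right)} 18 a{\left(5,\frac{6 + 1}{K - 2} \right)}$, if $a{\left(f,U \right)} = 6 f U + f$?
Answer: $-375$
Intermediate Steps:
$a{\left(f,U \right)} = f + 6 U f$ ($a{\left(f,U \right)} = 6 U f + f = f + 6 U f$)
$d{\left(v,h \right)} = \frac{-2 + h}{h + v}$
$d{\left(-3,-3 \right)} 18 a{\left(5,\frac{6 + 1}{K - 2} \right)} = \frac{-2 - 3}{-3 - 3} \cdot 18 \cdot 5 \left(1 + 6 \frac{6 + 1}{-5 - 2}\right) = \frac{1}{-6} \left(-5\right) 18 \cdot 5 \left(1 + 6 \frac{7}{-7}\right) = \left(- \frac{1}{6}\right) \left(-5\right) 18 \cdot 5 \left(1 + 6 \cdot 7 \left(- \frac{1}{7}\right)\right) = \frac{5}{6} \cdot 18 \cdot 5 \left(1 + 6 \left(-1\right)\right) = 15 \cdot 5 \left(1 - 6\right) = 15 \cdot 5 \left(-5\right) = 15 \left(-25\right) = -375$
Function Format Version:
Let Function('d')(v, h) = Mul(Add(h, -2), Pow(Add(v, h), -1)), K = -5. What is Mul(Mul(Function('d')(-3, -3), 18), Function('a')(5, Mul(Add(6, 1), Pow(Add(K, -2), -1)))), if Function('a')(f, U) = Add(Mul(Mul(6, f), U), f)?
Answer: -375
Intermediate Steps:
Function('a')(f, U) = Add(f, Mul(6, U, f)) (Function('a')(f, U) = Add(Mul(6, U, f), f) = Add(f, Mul(6, U, f)))
Function('d')(v, h) = Mul(Pow(Add(h, v), -1), Add(-2, h)) (Function('d')(v, h) = Mul(Add(-2, h), Pow(Add(h, v), -1)) = Mul(Pow(Add(h, v), -1), Add(-2, h)))
Mul(Mul(Function('d')(-3, -3), 18), Function('a')(5, Mul(Add(6, 1), Pow(Add(K, -2), -1)))) = Mul(Mul(Mul(Pow(Add(-3, -3), -1), Add(-2, -3)), 18), Mul(5, Add(1, Mul(6, Mul(Add(6, 1), Pow(Add(-5, -2), -1)))))) = Mul(Mul(Mul(Pow(-6, -1), -5), 18), Mul(5, Add(1, Mul(6, Mul(7, Pow(-7, -1)))))) = Mul(Mul(Mul(Rational(-1, 6), -5), 18), Mul(5, Add(1, Mul(6, Mul(7, Rational(-1, 7)))))) = Mul(Mul(Rational(5, 6), 18), Mul(5, Add(1, Mul(6, -1)))) = Mul(15, Mul(5, Add(1, -6))) = Mul(15, Mul(5, -5)) = Mul(15, -25) = -375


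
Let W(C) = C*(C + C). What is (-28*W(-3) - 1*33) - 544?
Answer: -1081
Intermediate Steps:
W(C) = 2*C**2 (W(C) = C*(2*C) = 2*C**2)
(-28*W(-3) - 1*33) - 544 = (-56*(-3)**2 - 1*33) - 544 = (-56*9 - 33) - 544 = (-28*18 - 33) - 544 = (-504 - 33) - 544 = -537 - 544 = -1081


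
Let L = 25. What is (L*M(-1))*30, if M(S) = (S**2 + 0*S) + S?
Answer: 0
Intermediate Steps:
M(S) = S + S**2 (M(S) = (S**2 + 0) + S = S**2 + S = S + S**2)
(L*M(-1))*30 = (25*(-(1 - 1)))*30 = (25*(-1*0))*30 = (25*0)*30 = 0*30 = 0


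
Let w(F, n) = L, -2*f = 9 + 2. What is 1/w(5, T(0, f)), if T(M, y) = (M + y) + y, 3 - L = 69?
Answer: -1/66 ≈ -0.015152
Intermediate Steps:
L = -66 (L = 3 - 1*69 = 3 - 69 = -66)
f = -11/2 (f = -(9 + 2)/2 = -½*11 = -11/2 ≈ -5.5000)
T(M, y) = M + 2*y
w(F, n) = -66
1/w(5, T(0, f)) = 1/(-66) = -1/66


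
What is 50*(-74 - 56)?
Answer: -6500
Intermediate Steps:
50*(-74 - 56) = 50*(-130) = -6500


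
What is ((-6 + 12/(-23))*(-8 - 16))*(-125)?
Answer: -450000/23 ≈ -19565.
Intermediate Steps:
((-6 + 12/(-23))*(-8 - 16))*(-125) = ((-6 + 12*(-1/23))*(-24))*(-125) = ((-6 - 12/23)*(-24))*(-125) = -150/23*(-24)*(-125) = (3600/23)*(-125) = -450000/23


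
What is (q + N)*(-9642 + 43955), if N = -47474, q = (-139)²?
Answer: -966013889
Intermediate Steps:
q = 19321
(q + N)*(-9642 + 43955) = (19321 - 47474)*(-9642 + 43955) = -28153*34313 = -966013889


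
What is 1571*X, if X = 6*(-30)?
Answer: -282780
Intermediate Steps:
X = -180
1571*X = 1571*(-180) = -282780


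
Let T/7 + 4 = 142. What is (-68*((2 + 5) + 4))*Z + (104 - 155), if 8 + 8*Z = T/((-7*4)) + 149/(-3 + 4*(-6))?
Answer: 479383/108 ≈ 4438.7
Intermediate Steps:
T = 966 (T = -28 + 7*142 = -28 + 994 = 966)
Z = -2593/432 (Z = -1 + (966/((-7*4)) + 149/(-3 + 4*(-6)))/8 = -1 + (966/(-28) + 149/(-3 - 24))/8 = -1 + (966*(-1/28) + 149/(-27))/8 = -1 + (-69/2 + 149*(-1/27))/8 = -1 + (-69/2 - 149/27)/8 = -1 + (⅛)*(-2161/54) = -1 - 2161/432 = -2593/432 ≈ -6.0023)
(-68*((2 + 5) + 4))*Z + (104 - 155) = -68*((2 + 5) + 4)*(-2593/432) + (104 - 155) = -68*(7 + 4)*(-2593/432) - 51 = -68*11*(-2593/432) - 51 = -748*(-2593/432) - 51 = 484891/108 - 51 = 479383/108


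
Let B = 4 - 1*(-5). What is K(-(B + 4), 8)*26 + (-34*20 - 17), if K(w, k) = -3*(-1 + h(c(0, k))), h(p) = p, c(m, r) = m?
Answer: -619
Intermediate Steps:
B = 9 (B = 4 + 5 = 9)
K(w, k) = 3 (K(w, k) = -3*(-1 + 0) = -3*(-1) = -1*(-3) = 3)
K(-(B + 4), 8)*26 + (-34*20 - 17) = 3*26 + (-34*20 - 17) = 78 + (-680 - 17) = 78 - 697 = -619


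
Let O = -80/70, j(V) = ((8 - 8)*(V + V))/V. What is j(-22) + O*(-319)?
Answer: 2552/7 ≈ 364.57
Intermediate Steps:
j(V) = 0 (j(V) = (0*(2*V))/V = 0/V = 0)
O = -8/7 (O = -80*1/70 = -8/7 ≈ -1.1429)
j(-22) + O*(-319) = 0 - 8/7*(-319) = 0 + 2552/7 = 2552/7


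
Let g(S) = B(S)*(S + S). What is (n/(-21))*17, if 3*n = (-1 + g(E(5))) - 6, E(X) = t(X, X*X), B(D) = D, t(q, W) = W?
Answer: -21131/63 ≈ -335.41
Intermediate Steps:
E(X) = X**2 (E(X) = X*X = X**2)
g(S) = 2*S**2 (g(S) = S*(S + S) = S*(2*S) = 2*S**2)
n = 1243/3 (n = ((-1 + 2*(5**2)**2) - 6)/3 = ((-1 + 2*25**2) - 6)/3 = ((-1 + 2*625) - 6)/3 = ((-1 + 1250) - 6)/3 = (1249 - 6)/3 = (1/3)*1243 = 1243/3 ≈ 414.33)
(n/(-21))*17 = ((1243/3)/(-21))*17 = -1/21*1243/3*17 = -1243/63*17 = -21131/63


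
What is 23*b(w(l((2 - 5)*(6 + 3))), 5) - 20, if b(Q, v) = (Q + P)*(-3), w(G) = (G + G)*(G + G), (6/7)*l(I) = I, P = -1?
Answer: -273812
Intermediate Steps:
l(I) = 7*I/6
w(G) = 4*G² (w(G) = (2*G)*(2*G) = 4*G²)
b(Q, v) = 3 - 3*Q (b(Q, v) = (Q - 1)*(-3) = (-1 + Q)*(-3) = 3 - 3*Q)
23*b(w(l((2 - 5)*(6 + 3))), 5) - 20 = 23*(3 - 12*(7*((2 - 5)*(6 + 3))/6)²) - 20 = 23*(3 - 12*(7*(-3*9)/6)²) - 20 = 23*(3 - 12*((7/6)*(-27))²) - 20 = 23*(3 - 12*(-63/2)²) - 20 = 23*(3 - 12*3969/4) - 20 = 23*(3 - 3*3969) - 20 = 23*(3 - 11907) - 20 = 23*(-11904) - 20 = -273792 - 20 = -273812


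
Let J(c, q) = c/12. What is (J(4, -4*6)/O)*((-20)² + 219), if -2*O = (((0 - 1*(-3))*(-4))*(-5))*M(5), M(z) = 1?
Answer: -619/90 ≈ -6.8778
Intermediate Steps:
J(c, q) = c/12 (J(c, q) = c*(1/12) = c/12)
O = -30 (O = -((0 - 1*(-3))*(-4))*(-5)/2 = -((0 + 3)*(-4))*(-5)/2 = -(3*(-4))*(-5)/2 = -(-12*(-5))/2 = -30 ≈ -30.000)
(J(4, -4*6)/O)*((-20)² + 219) = (((1/12)*4)/(-30))*((-20)² + 219) = ((⅓)*(-1/30))*(400 + 219) = -1/90*619 = -619/90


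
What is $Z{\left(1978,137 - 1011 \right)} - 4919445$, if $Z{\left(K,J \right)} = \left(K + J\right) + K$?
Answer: $-4916363$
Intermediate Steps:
$Z{\left(K,J \right)} = J + 2 K$ ($Z{\left(K,J \right)} = \left(J + K\right) + K = J + 2 K$)
$Z{\left(1978,137 - 1011 \right)} - 4919445 = \left(\left(137 - 1011\right) + 2 \cdot 1978\right) - 4919445 = \left(\left(137 - 1011\right) + 3956\right) - 4919445 = \left(-874 + 3956\right) - 4919445 = 3082 - 4919445 = -4916363$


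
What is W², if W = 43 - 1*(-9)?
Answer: 2704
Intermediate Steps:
W = 52 (W = 43 + 9 = 52)
W² = 52² = 2704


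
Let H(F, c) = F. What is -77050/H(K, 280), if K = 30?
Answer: -7705/3 ≈ -2568.3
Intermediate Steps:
-77050/H(K, 280) = -77050/30 = -77050*1/30 = -7705/3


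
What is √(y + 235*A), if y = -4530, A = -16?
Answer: I*√8290 ≈ 91.049*I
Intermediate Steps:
√(y + 235*A) = √(-4530 + 235*(-16)) = √(-4530 - 3760) = √(-8290) = I*√8290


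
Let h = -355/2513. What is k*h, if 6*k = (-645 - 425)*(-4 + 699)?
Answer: 131997875/7539 ≈ 17509.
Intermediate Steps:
k = -371825/3 (k = ((-645 - 425)*(-4 + 699))/6 = (-1070*695)/6 = (⅙)*(-743650) = -371825/3 ≈ -1.2394e+5)
h = -355/2513 (h = -355*1/2513 = -355/2513 ≈ -0.14127)
k*h = -371825/3*(-355/2513) = 131997875/7539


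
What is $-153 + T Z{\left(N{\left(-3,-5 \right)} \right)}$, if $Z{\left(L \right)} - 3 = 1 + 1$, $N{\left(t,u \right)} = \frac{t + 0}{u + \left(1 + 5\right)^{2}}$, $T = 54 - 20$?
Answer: $17$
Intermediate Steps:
$T = 34$
$N{\left(t,u \right)} = \frac{t}{36 + u}$ ($N{\left(t,u \right)} = \frac{t}{u + 6^{2}} = \frac{t}{u + 36} = \frac{t}{36 + u}$)
$Z{\left(L \right)} = 5$ ($Z{\left(L \right)} = 3 + \left(1 + 1\right) = 3 + 2 = 5$)
$-153 + T Z{\left(N{\left(-3,-5 \right)} \right)} = -153 + 34 \cdot 5 = -153 + 170 = 17$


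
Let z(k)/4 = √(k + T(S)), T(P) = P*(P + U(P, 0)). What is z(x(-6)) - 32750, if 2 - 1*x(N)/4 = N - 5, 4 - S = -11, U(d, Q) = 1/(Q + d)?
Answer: -32750 + 4*√278 ≈ -32683.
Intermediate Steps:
S = 15 (S = 4 - 1*(-11) = 4 + 11 = 15)
x(N) = 28 - 4*N (x(N) = 8 - 4*(N - 5) = 8 - 4*(-5 + N) = 8 + (20 - 4*N) = 28 - 4*N)
T(P) = P*(P + 1/P) (T(P) = P*(P + 1/(0 + P)) = P*(P + 1/P))
z(k) = 4*√(226 + k) (z(k) = 4*√(k + (1 + 15²)) = 4*√(k + (1 + 225)) = 4*√(k + 226) = 4*√(226 + k))
z(x(-6)) - 32750 = 4*√(226 + (28 - 4*(-6))) - 32750 = 4*√(226 + (28 + 24)) - 32750 = 4*√(226 + 52) - 32750 = 4*√278 - 32750 = -32750 + 4*√278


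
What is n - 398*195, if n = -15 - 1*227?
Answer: -77852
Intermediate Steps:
n = -242 (n = -15 - 227 = -242)
n - 398*195 = -242 - 398*195 = -242 - 77610 = -77852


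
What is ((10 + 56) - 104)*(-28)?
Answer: 1064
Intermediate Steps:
((10 + 56) - 104)*(-28) = (66 - 104)*(-28) = -38*(-28) = 1064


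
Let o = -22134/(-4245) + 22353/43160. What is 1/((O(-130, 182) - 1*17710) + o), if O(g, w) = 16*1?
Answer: -2442856/43209891505 ≈ -5.6535e-5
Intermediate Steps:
O(g, w) = 16
o = 14002559/2442856 (o = -22134*(-1/4245) + 22353*(1/43160) = 7378/1415 + 22353/43160 = 14002559/2442856 ≈ 5.7320)
1/((O(-130, 182) - 1*17710) + o) = 1/((16 - 1*17710) + 14002559/2442856) = 1/((16 - 17710) + 14002559/2442856) = 1/(-17694 + 14002559/2442856) = 1/(-43209891505/2442856) = -2442856/43209891505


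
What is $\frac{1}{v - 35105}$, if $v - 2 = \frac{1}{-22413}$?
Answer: $- \frac{22413}{786763540} \approx -2.8488 \cdot 10^{-5}$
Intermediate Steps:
$v = \frac{44825}{22413}$ ($v = 2 + \frac{1}{-22413} = 2 - \frac{1}{22413} = \frac{44825}{22413} \approx 2.0$)
$\frac{1}{v - 35105} = \frac{1}{\frac{44825}{22413} - 35105} = \frac{1}{- \frac{786763540}{22413}} = - \frac{22413}{786763540}$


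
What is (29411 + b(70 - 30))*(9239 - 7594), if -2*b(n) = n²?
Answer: 47065095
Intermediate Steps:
b(n) = -n²/2
(29411 + b(70 - 30))*(9239 - 7594) = (29411 - (70 - 30)²/2)*(9239 - 7594) = (29411 - ½*40²)*1645 = (29411 - ½*1600)*1645 = (29411 - 800)*1645 = 28611*1645 = 47065095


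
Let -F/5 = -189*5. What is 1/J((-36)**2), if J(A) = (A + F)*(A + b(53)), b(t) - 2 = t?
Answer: 1/8134371 ≈ 1.2294e-7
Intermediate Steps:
b(t) = 2 + t
F = 4725 (F = -(-945)*5 = -5*(-945) = 4725)
J(A) = (55 + A)*(4725 + A) (J(A) = (A + 4725)*(A + (2 + 53)) = (4725 + A)*(A + 55) = (4725 + A)*(55 + A) = (55 + A)*(4725 + A))
1/J((-36)**2) = 1/(259875 + ((-36)**2)**2 + 4780*(-36)**2) = 1/(259875 + 1296**2 + 4780*1296) = 1/(259875 + 1679616 + 6194880) = 1/8134371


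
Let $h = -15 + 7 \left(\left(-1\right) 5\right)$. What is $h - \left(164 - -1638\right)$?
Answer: $-1852$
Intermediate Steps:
$h = -50$ ($h = -15 + 7 \left(-5\right) = -15 - 35 = -50$)
$h - \left(164 - -1638\right) = -50 - \left(164 - -1638\right) = -50 - \left(164 + 1638\right) = -50 - 1802 = -1852$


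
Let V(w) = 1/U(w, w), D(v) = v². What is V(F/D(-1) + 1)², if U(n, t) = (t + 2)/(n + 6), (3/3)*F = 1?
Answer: 4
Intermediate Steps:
F = 1
U(n, t) = (2 + t)/(6 + n)
V(w) = (6 + w)/(2 + w) (V(w) = 1/((2 + w)/(6 + w)) = (6 + w)/(2 + w))
V(F/D(-1) + 1)² = ((6 + (1/(-1)² + 1))/(2 + (1/(-1)² + 1)))² = ((6 + (1/1 + 1))/(2 + (1/1 + 1)))² = ((6 + (1*1 + 1))/(2 + (1*1 + 1)))² = ((6 + (1 + 1))/(2 + (1 + 1)))² = ((6 + 2)/(2 + 2))² = (8/4)² = ((¼)*8)² = 2² = 4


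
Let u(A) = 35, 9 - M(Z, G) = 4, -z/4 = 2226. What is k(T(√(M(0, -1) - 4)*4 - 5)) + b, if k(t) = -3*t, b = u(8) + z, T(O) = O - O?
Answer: -8869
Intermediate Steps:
z = -8904 (z = -4*2226 = -8904)
M(Z, G) = 5 (M(Z, G) = 9 - 1*4 = 9 - 4 = 5)
T(O) = 0
b = -8869 (b = 35 - 8904 = -8869)
k(T(√(M(0, -1) - 4)*4 - 5)) + b = -3*0 - 8869 = 0 - 8869 = -8869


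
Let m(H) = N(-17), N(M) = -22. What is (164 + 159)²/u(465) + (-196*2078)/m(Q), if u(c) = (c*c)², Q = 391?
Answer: 9521018971425119/514285756875 ≈ 18513.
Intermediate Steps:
m(H) = -22
u(c) = c⁴ (u(c) = (c²)² = c⁴)
(164 + 159)²/u(465) + (-196*2078)/m(Q) = (164 + 159)²/(465⁴) - 196*2078/(-22) = 323²/46753250625 - 407288*(-1/22) = 104329*(1/46753250625) + 203644/11 = 104329/46753250625 + 203644/11 = 9521018971425119/514285756875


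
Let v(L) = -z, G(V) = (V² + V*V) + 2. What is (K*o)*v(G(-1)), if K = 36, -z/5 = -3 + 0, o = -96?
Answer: 51840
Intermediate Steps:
z = 15 (z = -5*(-3 + 0) = -5*(-3) = 15)
G(V) = 2 + 2*V² (G(V) = (V² + V²) + 2 = 2*V² + 2 = 2 + 2*V²)
v(L) = -15 (v(L) = -1*15 = -15)
(K*o)*v(G(-1)) = (36*(-96))*(-15) = -3456*(-15) = 51840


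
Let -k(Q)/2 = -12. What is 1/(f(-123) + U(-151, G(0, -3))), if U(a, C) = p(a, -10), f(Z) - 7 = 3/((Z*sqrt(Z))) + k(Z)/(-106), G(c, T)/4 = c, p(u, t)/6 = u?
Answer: -522268244301/469637401043212 - 115169*I*sqrt(123)/469637401043212 ≈ -0.0011121 - 2.7197e-9*I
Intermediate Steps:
p(u, t) = 6*u
G(c, T) = 4*c
k(Q) = 24 (k(Q) = -2*(-12) = 24)
f(Z) = 359/53 + 3/Z**(3/2) (f(Z) = 7 + (3/((Z*sqrt(Z))) + 24/(-106)) = 7 + (3/(Z**(3/2)) + 24*(-1/106)) = 7 + (3/Z**(3/2) - 12/53) = 7 + (-12/53 + 3/Z**(3/2)) = 359/53 + 3/Z**(3/2))
U(a, C) = 6*a
1/(f(-123) + U(-151, G(0, -3))) = 1/((359/53 + 3/(-123)**(3/2)) + 6*(-151)) = 1/((359/53 + 3*(I*sqrt(123)/15129)) - 906) = 1/((359/53 + I*sqrt(123)/5043) - 906) = 1/(-47659/53 + I*sqrt(123)/5043)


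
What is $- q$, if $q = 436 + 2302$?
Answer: $-2738$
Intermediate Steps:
$q = 2738$
$- q = \left(-1\right) 2738 = -2738$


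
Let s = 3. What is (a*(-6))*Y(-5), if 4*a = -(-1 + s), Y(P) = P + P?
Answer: -30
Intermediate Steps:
Y(P) = 2*P
a = -½ (a = (-(-1 + 3))/4 = (-1*2)/4 = (¼)*(-2) = -½ ≈ -0.50000)
(a*(-6))*Y(-5) = (-½*(-6))*(2*(-5)) = 3*(-10) = -30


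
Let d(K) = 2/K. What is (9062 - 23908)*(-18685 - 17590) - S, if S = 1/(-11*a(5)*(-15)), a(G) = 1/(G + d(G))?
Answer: 148098128741/275 ≈ 5.3854e+8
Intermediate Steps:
a(G) = 1/(G + 2/G)
S = 9/275 (S = 1/(-55/(2 + 5**2)*(-15)) = 1/(-55/(2 + 25)*(-15)) = 1/(-55/27*(-15)) = 1/(275/9) = 9/275 ≈ 0.032727)
(9062 - 23908)*(-18685 - 17590) - S = (9062 - 23908)*(-18685 - 17590) - 1*9/275 = -14846*(-36275) - 9/275 = 538538650 - 9/275 = 148098128741/275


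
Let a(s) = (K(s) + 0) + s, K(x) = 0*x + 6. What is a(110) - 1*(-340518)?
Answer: 340634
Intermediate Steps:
K(x) = 6 (K(x) = 0 + 6 = 6)
a(s) = 6 + s (a(s) = (6 + 0) + s = 6 + s)
a(110) - 1*(-340518) = (6 + 110) - 1*(-340518) = 116 + 340518 = 340634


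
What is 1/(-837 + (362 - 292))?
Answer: -1/767 ≈ -0.0013038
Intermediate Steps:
1/(-837 + (362 - 292)) = 1/(-837 + 70) = 1/(-767) = -1/767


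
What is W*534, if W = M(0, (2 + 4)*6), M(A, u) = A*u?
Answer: 0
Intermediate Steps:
W = 0 (W = 0*((2 + 4)*6) = 0*(6*6) = 0*36 = 0)
W*534 = 0*534 = 0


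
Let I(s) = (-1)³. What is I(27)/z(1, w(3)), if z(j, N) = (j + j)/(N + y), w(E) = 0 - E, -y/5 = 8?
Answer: 43/2 ≈ 21.500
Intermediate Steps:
y = -40 (y = -5*8 = -40)
w(E) = -E
I(s) = -1
z(j, N) = 2*j/(-40 + N) (z(j, N) = (j + j)/(N - 40) = (2*j)/(-40 + N) = 2*j/(-40 + N))
I(27)/z(1, w(3)) = -1/(2*1/(-40 - 1*3)) = -1/(2*1/(-40 - 3)) = -1/(2*1/(-43)) = -1/(2*1*(-1/43)) = -1/(-2/43) = -1*(-43/2) = 43/2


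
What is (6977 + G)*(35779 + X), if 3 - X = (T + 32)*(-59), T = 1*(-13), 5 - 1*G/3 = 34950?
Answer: -3611253774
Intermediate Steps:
G = -104835 (G = 15 - 3*34950 = 15 - 104850 = -104835)
T = -13
X = 1124 (X = 3 - (-13 + 32)*(-59) = 3 - 19*(-59) = 3 - 1*(-1121) = 3 + 1121 = 1124)
(6977 + G)*(35779 + X) = (6977 - 104835)*(35779 + 1124) = -97858*36903 = -3611253774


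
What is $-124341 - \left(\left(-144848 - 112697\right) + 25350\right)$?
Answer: $107854$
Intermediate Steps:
$-124341 - \left(\left(-144848 - 112697\right) + 25350\right) = -124341 - \left(-257545 + 25350\right) = -124341 - -232195 = -124341 + 232195 = 107854$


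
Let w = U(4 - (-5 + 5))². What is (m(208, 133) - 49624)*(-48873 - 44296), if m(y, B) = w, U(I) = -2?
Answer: 4623045780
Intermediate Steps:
w = 4 (w = (-2)² = 4)
m(y, B) = 4
(m(208, 133) - 49624)*(-48873 - 44296) = (4 - 49624)*(-48873 - 44296) = -49620*(-93169) = 4623045780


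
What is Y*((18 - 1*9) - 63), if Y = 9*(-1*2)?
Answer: 972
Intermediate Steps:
Y = -18 (Y = 9*(-2) = -18)
Y*((18 - 1*9) - 63) = -18*((18 - 1*9) - 63) = -18*((18 - 9) - 63) = -18*(9 - 63) = -18*(-54) = 972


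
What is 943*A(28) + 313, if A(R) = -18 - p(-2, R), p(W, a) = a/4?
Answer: -23262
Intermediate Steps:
p(W, a) = a/4 (p(W, a) = a*(¼) = a/4)
A(R) = -18 - R/4
943*A(28) + 313 = 943*(-18 - ¼*28) + 313 = 943*(-18 - 7) + 313 = 943*(-25) + 313 = -23575 + 313 = -23262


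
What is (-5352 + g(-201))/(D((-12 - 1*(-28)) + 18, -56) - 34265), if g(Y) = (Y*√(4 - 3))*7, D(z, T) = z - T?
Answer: 6759/34175 ≈ 0.19778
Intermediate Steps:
g(Y) = 7*Y (g(Y) = (Y*√1)*7 = (Y*1)*7 = Y*7 = 7*Y)
(-5352 + g(-201))/(D((-12 - 1*(-28)) + 18, -56) - 34265) = (-5352 + 7*(-201))/((((-12 - 1*(-28)) + 18) - 1*(-56)) - 34265) = (-5352 - 1407)/((((-12 + 28) + 18) + 56) - 34265) = -6759/(((16 + 18) + 56) - 34265) = -6759/((34 + 56) - 34265) = -6759/(90 - 34265) = -6759/(-34175) = -6759*(-1/34175) = 6759/34175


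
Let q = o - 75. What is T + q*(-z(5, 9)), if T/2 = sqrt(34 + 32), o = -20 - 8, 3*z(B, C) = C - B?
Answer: 412/3 + 2*sqrt(66) ≈ 153.58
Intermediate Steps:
z(B, C) = -B/3 + C/3 (z(B, C) = (C - B)/3 = -B/3 + C/3)
o = -28
T = 2*sqrt(66) (T = 2*sqrt(34 + 32) = 2*sqrt(66) ≈ 16.248)
q = -103 (q = -28 - 75 = -103)
T + q*(-z(5, 9)) = 2*sqrt(66) - (-103)*(-1/3*5 + (1/3)*9) = 2*sqrt(66) - (-103)*(-5/3 + 3) = 2*sqrt(66) - (-103)*4/3 = 2*sqrt(66) - 103*(-4/3) = 2*sqrt(66) + 412/3 = 412/3 + 2*sqrt(66)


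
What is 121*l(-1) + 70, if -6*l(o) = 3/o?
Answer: 261/2 ≈ 130.50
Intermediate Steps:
l(o) = -1/(2*o)
121*l(-1) + 70 = 121*(-½/(-1)) + 70 = 121*(-½*(-1)) + 70 = 121*(½) + 70 = 121/2 + 70 = 261/2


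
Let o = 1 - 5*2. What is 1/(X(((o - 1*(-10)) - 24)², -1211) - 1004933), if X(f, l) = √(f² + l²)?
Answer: -1004933/1009888588127 - √1746362/1009888588127 ≈ -9.9640e-7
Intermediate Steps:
o = -9 (o = 1 - 10 = -9)
1/(X(((o - 1*(-10)) - 24)², -1211) - 1004933) = 1/(√((((-9 - 1*(-10)) - 24)²)² + (-1211)²) - 1004933) = 1/(√((((-9 + 10) - 24)²)² + 1466521) - 1004933) = 1/(√(((1 - 24)²)² + 1466521) - 1004933) = 1/(√(((-23)²)² + 1466521) - 1004933) = 1/(√(529² + 1466521) - 1004933) = 1/(√(279841 + 1466521) - 1004933) = 1/(√1746362 - 1004933) = 1/(-1004933 + √1746362)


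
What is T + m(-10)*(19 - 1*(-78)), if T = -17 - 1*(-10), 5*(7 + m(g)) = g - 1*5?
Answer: -977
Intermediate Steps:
m(g) = -8 + g/5 (m(g) = -7 + (g - 1*5)/5 = -7 + (g - 5)/5 = -7 + (-5 + g)/5 = -7 + (-1 + g/5) = -8 + g/5)
T = -7 (T = -17 + 10 = -7)
T + m(-10)*(19 - 1*(-78)) = -7 + (-8 + (⅕)*(-10))*(19 - 1*(-78)) = -7 + (-8 - 2)*(19 + 78) = -7 - 10*97 = -7 - 970 = -977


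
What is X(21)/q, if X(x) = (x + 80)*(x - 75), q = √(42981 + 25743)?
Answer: -909*√1909/1909 ≈ -20.805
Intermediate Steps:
q = 6*√1909 (q = √68724 = 6*√1909 ≈ 262.15)
X(x) = (-75 + x)*(80 + x) (X(x) = (80 + x)*(-75 + x) = (-75 + x)*(80 + x))
X(21)/q = (-6000 + 21² + 5*21)/((6*√1909)) = (-6000 + 441 + 105)*(√1909/11454) = -909*√1909/1909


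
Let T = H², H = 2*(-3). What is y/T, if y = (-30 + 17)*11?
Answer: -143/36 ≈ -3.9722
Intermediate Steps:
H = -6
y = -143 (y = -13*11 = -143)
T = 36 (T = (-6)² = 36)
y/T = -143/36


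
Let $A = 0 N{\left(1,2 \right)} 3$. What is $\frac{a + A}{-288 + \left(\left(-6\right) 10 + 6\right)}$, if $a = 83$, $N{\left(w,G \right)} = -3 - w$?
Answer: $- \frac{83}{342} \approx -0.24269$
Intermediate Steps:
$A = 0$ ($A = 0 \left(-3 - 1\right) 3 = 0 \left(-4\right) 3 = 0 \cdot 3 = 0$)
$\frac{a + A}{-288 + \left(\left(-6\right) 10 + 6\right)} = \frac{83 + 0}{-288 + \left(\left(-6\right) 10 + 6\right)} = \frac{83}{-288 + \left(-60 + 6\right)} = \frac{83}{-288 - 54} = \frac{83}{-342} = 83 \left(- \frac{1}{342}\right) = - \frac{83}{342}$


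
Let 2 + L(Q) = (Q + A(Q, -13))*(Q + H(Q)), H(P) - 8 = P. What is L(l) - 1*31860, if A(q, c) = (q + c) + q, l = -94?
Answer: 21238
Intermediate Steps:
H(P) = 8 + P
A(q, c) = c + 2*q (A(q, c) = (c + q) + q = c + 2*q)
L(Q) = -2 + (-13 + 3*Q)*(8 + 2*Q) (L(Q) = -2 + (Q + (-13 + 2*Q))*(Q + (8 + Q)) = -2 + (-13 + 3*Q)*(8 + 2*Q))
L(l) - 1*31860 = (-106 - 2*(-94) + 6*(-94)²) - 1*31860 = (-106 + 188 + 6*8836) - 31860 = (-106 + 188 + 53016) - 31860 = 53098 - 31860 = 21238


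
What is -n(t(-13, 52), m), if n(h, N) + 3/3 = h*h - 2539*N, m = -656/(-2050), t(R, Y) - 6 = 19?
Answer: 4712/25 ≈ 188.48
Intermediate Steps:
t(R, Y) = 25 (t(R, Y) = 6 + 19 = 25)
m = 8/25 (m = -656*(-1/2050) = 8/25 ≈ 0.32000)
n(h, N) = -1 + h**2 - 2539*N (n(h, N) = -1 + (h*h - 2539*N) = -1 + (h**2 - 2539*N) = -1 + h**2 - 2539*N)
-n(t(-13, 52), m) = -(-1 + 25**2 - 2539*8/25) = -(-1 + 625 - 20312/25) = -1*(-4712/25) = 4712/25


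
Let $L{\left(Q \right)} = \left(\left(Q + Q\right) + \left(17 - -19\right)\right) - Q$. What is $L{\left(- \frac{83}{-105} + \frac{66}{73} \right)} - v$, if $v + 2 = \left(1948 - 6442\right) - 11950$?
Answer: $\frac{126347519}{7665} \approx 16484.0$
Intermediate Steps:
$L{\left(Q \right)} = 36 + Q$ ($L{\left(Q \right)} = \left(2 Q + \left(17 + 19\right)\right) - Q = \left(2 Q + 36\right) - Q = \left(36 + 2 Q\right) - Q = 36 + Q$)
$v = -16446$ ($v = -2 + \left(\left(1948 - 6442\right) - 11950\right) = -2 - 16444 = -16446$)
$L{\left(- \frac{83}{-105} + \frac{66}{73} \right)} - v = \left(36 + \left(- \frac{83}{-105} + \frac{66}{73}\right)\right) - -16446 = \left(36 + \left(\left(-83\right) \left(- \frac{1}{105}\right) + 66 \cdot \frac{1}{73}\right)\right) + 16446 = \left(36 + \left(\frac{83}{105} + \frac{66}{73}\right)\right) + 16446 = \left(36 + \frac{12989}{7665}\right) + 16446 = \frac{288929}{7665} + 16446 = \frac{126347519}{7665}$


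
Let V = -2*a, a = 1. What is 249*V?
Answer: -498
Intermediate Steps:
V = -2 (V = -2*1 = -2)
249*V = 249*(-2) = -498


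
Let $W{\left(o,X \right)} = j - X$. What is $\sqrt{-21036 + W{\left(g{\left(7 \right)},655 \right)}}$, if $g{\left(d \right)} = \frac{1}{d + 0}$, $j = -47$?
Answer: $i \sqrt{21738} \approx 147.44 i$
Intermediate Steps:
$g{\left(d \right)} = \frac{1}{d}$
$W{\left(o,X \right)} = -47 - X$
$\sqrt{-21036 + W{\left(g{\left(7 \right)},655 \right)}} = \sqrt{-21036 - 702} = \sqrt{-21738} = i \sqrt{21738}$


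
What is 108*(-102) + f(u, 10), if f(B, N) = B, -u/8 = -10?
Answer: -10936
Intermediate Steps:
u = 80 (u = -8*(-10) = 80)
108*(-102) + f(u, 10) = 108*(-102) + 80 = -11016 + 80 = -10936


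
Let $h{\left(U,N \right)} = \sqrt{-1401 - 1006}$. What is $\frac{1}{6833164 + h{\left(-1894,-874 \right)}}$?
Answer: $\frac{6833164}{46692130253303} - \frac{i \sqrt{2407}}{46692130253303} \approx 1.4635 \cdot 10^{-7} - 1.0507 \cdot 10^{-12} i$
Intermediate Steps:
$h{\left(U,N \right)} = i \sqrt{2407}$ ($h{\left(U,N \right)} = \sqrt{-2407} = i \sqrt{2407}$)
$\frac{1}{6833164 + h{\left(-1894,-874 \right)}} = \frac{1}{6833164 + i \sqrt{2407}}$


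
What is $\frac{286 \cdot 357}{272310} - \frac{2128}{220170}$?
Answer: $\frac{365005361}{999241545} \approx 0.36528$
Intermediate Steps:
$\frac{286 \cdot 357}{272310} - \frac{2128}{220170} = 102102 \cdot \frac{1}{272310} - \frac{1064}{110085} = \frac{17017}{45385} - \frac{1064}{110085} = \frac{365005361}{999241545}$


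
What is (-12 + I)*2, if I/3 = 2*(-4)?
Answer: -72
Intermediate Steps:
I = -24 (I = 3*(2*(-4)) = 3*(-8) = -24)
(-12 + I)*2 = (-12 - 24)*2 = -36*2 = -72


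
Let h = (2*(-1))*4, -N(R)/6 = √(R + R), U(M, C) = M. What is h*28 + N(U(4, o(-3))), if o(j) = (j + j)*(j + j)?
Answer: -224 - 12*√2 ≈ -240.97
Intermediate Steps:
o(j) = 4*j² (o(j) = (2*j)*(2*j) = 4*j²)
N(R) = -6*√2*√R (N(R) = -6*√(R + R) = -6*√2*√R)
h = -8 (h = -2*4 = -8)
h*28 + N(U(4, o(-3))) = -8*28 - 6*√2*√4 = -224 - 6*√2*2 = -224 - 12*√2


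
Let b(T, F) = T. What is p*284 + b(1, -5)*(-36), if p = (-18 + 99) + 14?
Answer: 26944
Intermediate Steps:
p = 95 (p = 81 + 14 = 95)
p*284 + b(1, -5)*(-36) = 95*284 + 1*(-36) = 26980 - 36 = 26944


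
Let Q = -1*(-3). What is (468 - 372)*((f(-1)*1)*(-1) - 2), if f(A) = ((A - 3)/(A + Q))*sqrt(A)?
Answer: -192 + 192*I ≈ -192.0 + 192.0*I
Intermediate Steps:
Q = 3
f(A) = sqrt(A)*(-3 + A)/(3 + A) (f(A) = ((A - 3)/(A + 3))*sqrt(A) = ((-3 + A)/(3 + A))*sqrt(A) = sqrt(A)*(-3 + A)/(3 + A))
(468 - 372)*((f(-1)*1)*(-1) - 2) = (468 - 372)*(((sqrt(-1)*(-3 - 1)/(3 - 1))*1)*(-1) - 2) = 96*(((I*(-4)/2)*1)*(-1) - 2) = 96*(((I*(1/2)*(-4))*1)*(-1) - 2) = 96*((-2*I*1)*(-1) - 2) = 96*(-2*I*(-1) - 2) = 96*(2*I - 2) = 96*(-2 + 2*I) = -192 + 192*I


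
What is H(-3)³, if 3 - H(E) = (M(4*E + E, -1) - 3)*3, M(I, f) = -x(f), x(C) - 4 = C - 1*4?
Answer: 729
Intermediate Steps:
x(C) = C (x(C) = 4 + (C - 1*4) = 4 + (C - 4) = 4 + (-4 + C) = C)
M(I, f) = -f
H(E) = 9 (H(E) = 3 - (-1*(-1) - 3)*3 = 3 - (1 - 3)*3 = 3 - (-2)*3 = 3 - 1*(-6) = 3 + 6 = 9)
H(-3)³ = 9³ = 729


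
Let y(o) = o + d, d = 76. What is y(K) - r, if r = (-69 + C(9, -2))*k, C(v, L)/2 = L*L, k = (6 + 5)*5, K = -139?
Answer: 3292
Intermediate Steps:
k = 55 (k = 11*5 = 55)
C(v, L) = 2*L² (C(v, L) = 2*(L*L) = 2*L²)
y(o) = 76 + o (y(o) = o + 76 = 76 + o)
r = -3355 (r = (-69 + 2*(-2)²)*55 = (-69 + 2*4)*55 = (-69 + 8)*55 = -61*55 = -3355)
y(K) - r = (76 - 139) - 1*(-3355) = -63 + 3355 = 3292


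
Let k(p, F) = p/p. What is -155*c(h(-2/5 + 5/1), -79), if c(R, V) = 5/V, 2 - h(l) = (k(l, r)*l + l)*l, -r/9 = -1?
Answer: 775/79 ≈ 9.8101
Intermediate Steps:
r = 9 (r = -9*(-1) = 9)
k(p, F) = 1
h(l) = 2 - 2*l² (h(l) = 2 - (1*l + l)*l = 2 - (l + l)*l = 2 - 2*l*l = 2 - 2*l²)
-155*c(h(-2/5 + 5/1), -79) = -775/(-79) = -775*(-1)/79 = -155*(-5/79) = 775/79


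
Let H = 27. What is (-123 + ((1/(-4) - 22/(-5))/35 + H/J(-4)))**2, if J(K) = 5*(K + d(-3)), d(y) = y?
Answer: 7492114249/490000 ≈ 15290.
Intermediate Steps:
J(K) = -15 + 5*K (J(K) = 5*(K - 3) = 5*(-3 + K) = -15 + 5*K)
(-123 + ((1/(-4) - 22/(-5))/35 + H/J(-4)))**2 = (-123 + ((1/(-4) - 22/(-5))/35 + 27/(-15 + 5*(-4))))**2 = (-123 + ((1*(-1/4) - 22*(-1/5))*(1/35) + 27/(-15 - 20)))**2 = (-123 + ((-1/4 + 22/5)*(1/35) + 27/(-35)))**2 = (-123 + ((83/20)*(1/35) + 27*(-1/35)))**2 = (-123 + (83/700 - 27/35))**2 = (-123 - 457/700)**2 = (-86557/700)**2 = 7492114249/490000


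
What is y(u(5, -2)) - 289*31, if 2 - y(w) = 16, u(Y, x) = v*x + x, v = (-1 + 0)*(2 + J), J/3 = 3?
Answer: -8973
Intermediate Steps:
J = 9 (J = 3*3 = 9)
v = -11 (v = (-1 + 0)*(2 + 9) = -1*11 = -11)
u(Y, x) = -10*x (u(Y, x) = -11*x + x = -10*x)
y(w) = -14 (y(w) = 2 - 1*16 = 2 - 16 = -14)
y(u(5, -2)) - 289*31 = -14 - 289*31 = -14 - 8959 = -8973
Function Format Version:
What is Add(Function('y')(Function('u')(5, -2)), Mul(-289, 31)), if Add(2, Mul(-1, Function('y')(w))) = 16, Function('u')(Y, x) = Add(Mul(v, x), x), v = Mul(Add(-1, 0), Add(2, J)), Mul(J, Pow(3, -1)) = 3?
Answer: -8973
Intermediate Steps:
J = 9 (J = Mul(3, 3) = 9)
v = -11 (v = Mul(Add(-1, 0), Add(2, 9)) = Mul(-1, 11) = -11)
Function('u')(Y, x) = Mul(-10, x) (Function('u')(Y, x) = Add(Mul(-11, x), x) = Mul(-10, x))
Function('y')(w) = -14 (Function('y')(w) = Add(2, Mul(-1, 16)) = Add(2, -16) = -14)
Add(Function('y')(Function('u')(5, -2)), Mul(-289, 31)) = Add(-14, Mul(-289, 31)) = Add(-14, -8959) = -8973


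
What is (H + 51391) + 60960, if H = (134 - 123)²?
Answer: 112472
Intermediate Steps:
H = 121 (H = 11² = 121)
(H + 51391) + 60960 = (121 + 51391) + 60960 = 51512 + 60960 = 112472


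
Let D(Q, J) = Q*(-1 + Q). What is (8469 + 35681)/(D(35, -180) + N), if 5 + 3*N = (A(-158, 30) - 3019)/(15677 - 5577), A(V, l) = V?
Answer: 1337745000/36003323 ≈ 37.156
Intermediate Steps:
N = -53677/30300 (N = -5/3 + ((-158 - 3019)/(15677 - 5577))/3 = -5/3 + (-3177/10100)/3 = -5/3 + (-3177*1/10100)/3 = -5/3 + (⅓)*(-3177/10100) = -5/3 - 1059/10100 = -53677/30300 ≈ -1.7715)
(8469 + 35681)/(D(35, -180) + N) = (8469 + 35681)/(35*(-1 + 35) - 53677/30300) = 44150/(35*34 - 53677/30300) = 44150/(1190 - 53677/30300) = 44150/(36003323/30300) = 44150*(30300/36003323) = 1337745000/36003323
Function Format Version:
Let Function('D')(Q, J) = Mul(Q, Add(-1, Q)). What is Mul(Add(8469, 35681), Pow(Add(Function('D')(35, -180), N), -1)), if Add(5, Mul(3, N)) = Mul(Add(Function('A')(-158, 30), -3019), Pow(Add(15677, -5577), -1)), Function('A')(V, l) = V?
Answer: Rational(1337745000, 36003323) ≈ 37.156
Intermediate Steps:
N = Rational(-53677, 30300) (N = Add(Rational(-5, 3), Mul(Rational(1, 3), Mul(Add(-158, -3019), Pow(Add(15677, -5577), -1)))) = Add(Rational(-5, 3), Mul(Rational(1, 3), Mul(-3177, Pow(10100, -1)))) = Add(Rational(-5, 3), Mul(Rational(1, 3), Mul(-3177, Rational(1, 10100)))) = Add(Rational(-5, 3), Mul(Rational(1, 3), Rational(-3177, 10100))) = Add(Rational(-5, 3), Rational(-1059, 10100)) = Rational(-53677, 30300) ≈ -1.7715)
Mul(Add(8469, 35681), Pow(Add(Function('D')(35, -180), N), -1)) = Mul(Add(8469, 35681), Pow(Add(Mul(35, Add(-1, 35)), Rational(-53677, 30300)), -1)) = Mul(44150, Pow(Add(Mul(35, 34), Rational(-53677, 30300)), -1)) = Mul(44150, Pow(Add(1190, Rational(-53677, 30300)), -1)) = Mul(44150, Pow(Rational(36003323, 30300), -1)) = Mul(44150, Rational(30300, 36003323)) = Rational(1337745000, 36003323)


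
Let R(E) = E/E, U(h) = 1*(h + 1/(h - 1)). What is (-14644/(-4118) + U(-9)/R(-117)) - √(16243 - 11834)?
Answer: -114149/20590 - √4409 ≈ -71.944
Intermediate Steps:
U(h) = h + 1/(-1 + h) (U(h) = 1*(h + 1/(-1 + h)) = h + 1/(-1 + h))
R(E) = 1
(-14644/(-4118) + U(-9)/R(-117)) - √(16243 - 11834) = (-14644/(-4118) + ((1 + (-9)² - 1*(-9))/(-1 - 9))/1) - √(16243 - 11834) = (-14644*(-1/4118) + ((1 + 81 + 9)/(-10))*1) - √4409 = (7322/2059 - ⅒*91*1) - √4409 = (7322/2059 - 91/10*1) - √4409 = (7322/2059 - 91/10) - √4409 = -114149/20590 - √4409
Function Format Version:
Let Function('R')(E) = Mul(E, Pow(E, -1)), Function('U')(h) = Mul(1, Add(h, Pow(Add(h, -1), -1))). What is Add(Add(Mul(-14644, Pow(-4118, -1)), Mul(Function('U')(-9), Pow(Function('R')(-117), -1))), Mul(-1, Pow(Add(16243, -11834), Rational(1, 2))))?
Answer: Add(Rational(-114149, 20590), Mul(-1, Pow(4409, Rational(1, 2)))) ≈ -71.944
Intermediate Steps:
Function('U')(h) = Add(h, Pow(Add(-1, h), -1)) (Function('U')(h) = Mul(1, Add(h, Pow(Add(-1, h), -1))) = Add(h, Pow(Add(-1, h), -1)))
Function('R')(E) = 1
Add(Add(Mul(-14644, Pow(-4118, -1)), Mul(Function('U')(-9), Pow(Function('R')(-117), -1))), Mul(-1, Pow(Add(16243, -11834), Rational(1, 2)))) = Add(Add(Mul(-14644, Pow(-4118, -1)), Mul(Mul(Pow(Add(-1, -9), -1), Add(1, Pow(-9, 2), Mul(-1, -9))), Pow(1, -1))), Mul(-1, Pow(Add(16243, -11834), Rational(1, 2)))) = Add(Add(Mul(-14644, Rational(-1, 4118)), Mul(Mul(Pow(-10, -1), Add(1, 81, 9)), 1)), Mul(-1, Pow(4409, Rational(1, 2)))) = Add(Add(Rational(7322, 2059), Mul(Mul(Rational(-1, 10), 91), 1)), Mul(-1, Pow(4409, Rational(1, 2)))) = Add(Add(Rational(7322, 2059), Mul(Rational(-91, 10), 1)), Mul(-1, Pow(4409, Rational(1, 2)))) = Add(Add(Rational(7322, 2059), Rational(-91, 10)), Mul(-1, Pow(4409, Rational(1, 2)))) = Add(Rational(-114149, 20590), Mul(-1, Pow(4409, Rational(1, 2))))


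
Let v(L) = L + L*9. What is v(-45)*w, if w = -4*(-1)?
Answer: -1800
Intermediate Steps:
v(L) = 10*L (v(L) = L + 9*L = 10*L)
w = 4
v(-45)*w = (10*(-45))*4 = -450*4 = -1800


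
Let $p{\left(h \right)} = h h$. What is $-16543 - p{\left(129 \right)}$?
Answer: $-33184$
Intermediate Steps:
$p{\left(h \right)} = h^{2}$
$-16543 - p{\left(129 \right)} = -16543 - 129^{2} = -16543 - 16641 = -33184$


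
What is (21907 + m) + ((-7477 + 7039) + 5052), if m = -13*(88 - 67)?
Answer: 26248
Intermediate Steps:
m = -273 (m = -13*21 = -273)
(21907 + m) + ((-7477 + 7039) + 5052) = (21907 - 273) + ((-7477 + 7039) + 5052) = 21634 + (-438 + 5052) = 21634 + 4614 = 26248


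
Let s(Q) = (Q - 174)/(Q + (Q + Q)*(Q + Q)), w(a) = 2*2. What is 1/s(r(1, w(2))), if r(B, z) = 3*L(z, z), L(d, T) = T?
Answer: -98/27 ≈ -3.6296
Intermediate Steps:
w(a) = 4
r(B, z) = 3*z
s(Q) = (-174 + Q)/(Q + 4*Q²) (s(Q) = (-174 + Q)/(Q + (2*Q)*(2*Q)) = (-174 + Q)/(Q + 4*Q²))
1/s(r(1, w(2))) = 1/((-174 + 3*4)/(((3*4))*(1 + 4*(3*4)))) = 1/((-174 + 12)/(12*(1 + 4*12))) = 1/((1/12)*(-162)/(1 + 48)) = 1/((1/12)*(-162)/49) = 1/((1/12)*(1/49)*(-162)) = 1/(-27/98) = -98/27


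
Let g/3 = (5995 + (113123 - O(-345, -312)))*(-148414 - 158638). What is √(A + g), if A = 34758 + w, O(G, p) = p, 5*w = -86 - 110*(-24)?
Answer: 4*I*√171896290330/5 ≈ 3.3168e+5*I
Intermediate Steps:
w = 2554/5 (w = (-86 - 110*(-24))/5 = (-86 + 2640)/5 = (⅕)*2554 = 2554/5 ≈ 510.80)
A = 176344/5 (A = 34758 + 2554/5 = 176344/5 ≈ 35269.)
g = -110013661080 (g = 3*((5995 + (113123 - 1*(-312)))*(-148414 - 158638)) = 3*((5995 + (113123 + 312))*(-307052)) = 3*((5995 + 113435)*(-307052)) = 3*(119430*(-307052)) = 3*(-36671220360) = -110013661080)
√(A + g) = √(176344/5 - 110013661080) = √(-550068129056/5) = 4*I*√171896290330/5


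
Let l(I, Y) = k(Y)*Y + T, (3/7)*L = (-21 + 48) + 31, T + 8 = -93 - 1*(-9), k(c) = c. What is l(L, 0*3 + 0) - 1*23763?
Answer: -23855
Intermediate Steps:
T = -92 (T = -8 + (-93 - 1*(-9)) = -8 + (-93 + 9) = -8 - 84 = -92)
L = 406/3 (L = 7*((-21 + 48) + 31)/3 = 7*(27 + 31)/3 = (7/3)*58 = 406/3 ≈ 135.33)
l(I, Y) = -92 + Y² (l(I, Y) = Y*Y - 92 = Y² - 92 = -92 + Y²)
l(L, 0*3 + 0) - 1*23763 = (-92 + (0*3 + 0)²) - 1*23763 = (-92 + (0 + 0)²) - 23763 = (-92 + 0²) - 23763 = (-92 + 0) - 23763 = -92 - 23763 = -23855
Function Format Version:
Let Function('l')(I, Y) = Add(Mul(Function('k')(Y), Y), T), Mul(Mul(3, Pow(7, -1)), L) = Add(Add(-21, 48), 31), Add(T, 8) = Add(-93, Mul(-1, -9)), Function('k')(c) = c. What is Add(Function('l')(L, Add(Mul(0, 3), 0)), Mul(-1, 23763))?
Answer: -23855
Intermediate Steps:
T = -92 (T = Add(-8, Add(-93, Mul(-1, -9))) = Add(-8, Add(-93, 9)) = Add(-8, -84) = -92)
L = Rational(406, 3) (L = Mul(Rational(7, 3), Add(Add(-21, 48), 31)) = Mul(Rational(7, 3), Add(27, 31)) = Mul(Rational(7, 3), 58) = Rational(406, 3) ≈ 135.33)
Function('l')(I, Y) = Add(-92, Pow(Y, 2)) (Function('l')(I, Y) = Add(Mul(Y, Y), -92) = Add(Pow(Y, 2), -92) = Add(-92, Pow(Y, 2)))
Add(Function('l')(L, Add(Mul(0, 3), 0)), Mul(-1, 23763)) = Add(Add(-92, Pow(Add(Mul(0, 3), 0), 2)), Mul(-1, 23763)) = Add(Add(-92, Pow(Add(0, 0), 2)), -23763) = Add(Add(-92, Pow(0, 2)), -23763) = Add(Add(-92, 0), -23763) = Add(-92, -23763) = -23855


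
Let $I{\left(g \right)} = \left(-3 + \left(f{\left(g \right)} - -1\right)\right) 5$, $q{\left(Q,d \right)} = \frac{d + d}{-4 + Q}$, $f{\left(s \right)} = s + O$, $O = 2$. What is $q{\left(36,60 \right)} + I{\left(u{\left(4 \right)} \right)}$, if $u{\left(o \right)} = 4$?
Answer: $\frac{95}{4} \approx 23.75$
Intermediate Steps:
$f{\left(s \right)} = 2 + s$ ($f{\left(s \right)} = s + 2 = 2 + s$)
$q{\left(Q,d \right)} = \frac{2 d}{-4 + Q}$
$I{\left(g \right)} = 5 g$ ($I{\left(g \right)} = \left(-3 + \left(\left(2 + g\right) - -1\right)\right) 5 = \left(-3 + \left(\left(2 + g\right) + 1\right)\right) 5 = \left(-3 + \left(3 + g\right)\right) 5 = g 5 = 5 g$)
$q{\left(36,60 \right)} + I{\left(u{\left(4 \right)} \right)} = 2 \cdot 60 \frac{1}{-4 + 36} + 5 \cdot 4 = 2 \cdot 60 \cdot \frac{1}{32} + 20 = \frac{15}{4} + 20 = \frac{95}{4}$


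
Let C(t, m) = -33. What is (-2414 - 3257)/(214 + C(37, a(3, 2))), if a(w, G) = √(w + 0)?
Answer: -5671/181 ≈ -31.331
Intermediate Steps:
a(w, G) = √w
(-2414 - 3257)/(214 + C(37, a(3, 2))) = (-2414 - 3257)/(214 - 33) = -5671/181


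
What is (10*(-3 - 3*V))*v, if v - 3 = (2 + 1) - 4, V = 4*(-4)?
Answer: 900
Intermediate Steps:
V = -16
v = 2 (v = 3 + ((2 + 1) - 4) = 3 + (3 - 4) = 3 - 1 = 2)
(10*(-3 - 3*V))*v = (10*(-3 - 3*(-16)))*2 = (10*(-3 + 48))*2 = (10*45)*2 = 450*2 = 900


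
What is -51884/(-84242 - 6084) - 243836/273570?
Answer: -1957706164/6177620955 ≈ -0.31690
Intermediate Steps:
-51884/(-84242 - 6084) - 243836/273570 = -51884/(-90326) - 243836*1/273570 = -51884*(-1/90326) - 121918/136785 = 25942/45163 - 121918/136785 = -1957706164/6177620955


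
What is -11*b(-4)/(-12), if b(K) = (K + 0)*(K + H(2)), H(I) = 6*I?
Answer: -88/3 ≈ -29.333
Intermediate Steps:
b(K) = K*(12 + K) (b(K) = (K + 0)*(K + 6*2) = K*(K + 12) = K*(12 + K))
-11*b(-4)/(-12) = -(-44)*(12 - 4)/(-12) = -(-44)*8*(-1/12) = -11*(-32)*(-1/12) = 352*(-1/12) = -88/3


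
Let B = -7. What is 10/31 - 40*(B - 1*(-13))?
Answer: -7430/31 ≈ -239.68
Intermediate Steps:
10/31 - 40*(B - 1*(-13)) = 10/31 - 40*(-7 - 1*(-13)) = 10*(1/31) - 40*(-7 + 13) = 10/31 - 40*6 = 10/31 - 240 = -7430/31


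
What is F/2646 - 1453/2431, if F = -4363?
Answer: -14451091/6432426 ≈ -2.2466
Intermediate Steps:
F/2646 - 1453/2431 = -4363/2646 - 1453/2431 = -14451091/6432426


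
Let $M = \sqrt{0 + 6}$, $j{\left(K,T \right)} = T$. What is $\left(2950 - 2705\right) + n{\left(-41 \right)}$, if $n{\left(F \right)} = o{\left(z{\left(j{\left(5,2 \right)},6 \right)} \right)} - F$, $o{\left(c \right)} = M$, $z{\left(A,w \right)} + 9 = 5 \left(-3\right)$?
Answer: $286 + \sqrt{6} \approx 288.45$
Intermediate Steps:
$z{\left(A,w \right)} = -24$ ($z{\left(A,w \right)} = -9 + 5 \left(-3\right) = -9 - 15 = -24$)
$M = \sqrt{6} \approx 2.4495$
$o{\left(c \right)} = \sqrt{6}$
$n{\left(F \right)} = \sqrt{6} - F$
$\left(2950 - 2705\right) + n{\left(-41 \right)} = \left(2950 - 2705\right) + \left(\sqrt{6} - -41\right) = 245 + \left(\sqrt{6} + 41\right) = 245 + \left(41 + \sqrt{6}\right) = 286 + \sqrt{6}$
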